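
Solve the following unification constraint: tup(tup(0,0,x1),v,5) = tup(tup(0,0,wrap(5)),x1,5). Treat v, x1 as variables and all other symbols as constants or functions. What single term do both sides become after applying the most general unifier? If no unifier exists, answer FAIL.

Decompose tup/3: tup(0,0,x1) = tup(0,0,wrap(5)),  v = x1,  5 = 5.
Decompose tup/3: 0 = 0,  0 = 0,  x1 = wrap(5).
Delete trivial equation 0 = 0.
Delete trivial equation 0 = 0.
Bind x1 := wrap(5); substituting into the one remaining equation that mentions x1 gives: v = wrap(5).
Bind v := wrap(5); no other remaining equation mentions v.
Delete trivial equation 5 = 5.
Applying the MGU to either side gives tup(tup(0,0,wrap(5)),wrap(5),5).

tup(tup(0,0,wrap(5)),wrap(5),5)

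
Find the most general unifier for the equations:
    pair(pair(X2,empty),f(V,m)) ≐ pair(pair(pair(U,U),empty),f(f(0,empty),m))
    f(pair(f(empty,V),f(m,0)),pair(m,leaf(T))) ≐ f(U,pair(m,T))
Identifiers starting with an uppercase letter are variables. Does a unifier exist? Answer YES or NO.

NO

Decompose pair/2: pair(X2,empty) ≐ pair(pair(U,U),empty),  f(V,m) ≐ f(f(0,empty),m).
Decompose pair/2: X2 ≐ pair(U,U),  empty ≐ empty.
Bind X2 := pair(U,U); no other remaining equation mentions X2.
Delete trivial equation empty ≐ empty.
Decompose f/2: V ≐ f(0,empty),  m ≐ m.
Bind V := f(0,empty); substituting into the one remaining equation that mentions V gives: f(pair(f(empty,f(0,empty)),f(m,0)),pair(m,leaf(T))) ≐ f(U,pair(m,T)).
Delete trivial equation m ≐ m.
Decompose f/2: pair(f(empty,f(0,empty)),f(m,0)) ≐ U,  pair(m,leaf(T)) ≐ pair(m,T).
Bind U := pair(f(empty,f(0,empty)),f(m,0)); no other remaining equation mentions U. Substituting into the earlier binding gives X2 := pair(pair(f(empty,f(0,empty)),f(m,0)),pair(f(empty,f(0,empty)),f(m,0))).
Decompose pair/2: m ≐ m,  leaf(T) ≐ T.
Delete trivial equation m ≐ m.
Occurs check fails: T occurs in leaf(T); the equation T ≐ leaf(T) has no finite solution.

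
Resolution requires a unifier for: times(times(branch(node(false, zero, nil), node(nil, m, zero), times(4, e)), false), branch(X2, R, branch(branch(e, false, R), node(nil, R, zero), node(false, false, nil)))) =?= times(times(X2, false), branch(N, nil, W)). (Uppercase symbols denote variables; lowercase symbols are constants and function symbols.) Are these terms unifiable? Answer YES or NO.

YES

Decompose times/2: times(branch(node(false, zero, nil), node(nil, m, zero), times(4, e)), false) =?= times(X2, false),  branch(X2, R, branch(branch(e, false, R), node(nil, R, zero), node(false, false, nil))) =?= branch(N, nil, W).
Decompose times/2: branch(node(false, zero, nil), node(nil, m, zero), times(4, e)) =?= X2,  false =?= false.
Bind X2 := branch(node(false, zero, nil), node(nil, m, zero), times(4, e)); substituting into the one remaining equation that mentions X2 gives: branch(branch(node(false, zero, nil), node(nil, m, zero), times(4, e)), R, branch(branch(e, false, R), node(nil, R, zero), node(false, false, nil))) =?= branch(N, nil, W).
Delete trivial equation false =?= false.
Decompose branch/3: branch(node(false, zero, nil), node(nil, m, zero), times(4, e)) =?= N,  R =?= nil,  branch(branch(e, false, R), node(nil, R, zero), node(false, false, nil)) =?= W.
Bind N := branch(node(false, zero, nil), node(nil, m, zero), times(4, e)); no other remaining equation mentions N.
Bind R := nil; substituting into the remaining equation gives: branch(branch(e, false, nil), node(nil, nil, zero), node(false, false, nil)) =?= W.
Bind W := branch(branch(e, false, nil), node(nil, nil, zero), node(false, false, nil)).
No equations remain and no clash or occurs-check failure arose, so a unifier exists.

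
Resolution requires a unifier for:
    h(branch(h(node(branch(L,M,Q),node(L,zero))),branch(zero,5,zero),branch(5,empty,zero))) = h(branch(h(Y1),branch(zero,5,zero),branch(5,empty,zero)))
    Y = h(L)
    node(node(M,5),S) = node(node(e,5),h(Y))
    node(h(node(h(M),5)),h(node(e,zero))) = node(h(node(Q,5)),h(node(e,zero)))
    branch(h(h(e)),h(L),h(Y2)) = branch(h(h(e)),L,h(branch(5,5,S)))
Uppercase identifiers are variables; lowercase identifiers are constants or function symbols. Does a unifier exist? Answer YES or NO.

NO

Decompose h/1: branch(h(node(branch(L,M,Q),node(L,zero))),branch(zero,5,zero),branch(5,empty,zero)) = branch(h(Y1),branch(zero,5,zero),branch(5,empty,zero)).
Decompose branch/3: h(node(branch(L,M,Q),node(L,zero))) = h(Y1),  branch(zero,5,zero) = branch(zero,5,zero),  branch(5,empty,zero) = branch(5,empty,zero).
Decompose h/1: node(branch(L,M,Q),node(L,zero)) = Y1.
Bind Y1 := node(branch(L,M,Q),node(L,zero)); no other remaining equation mentions Y1.
Delete trivial equation branch(zero,5,zero) = branch(zero,5,zero).
Delete trivial equation branch(5,empty,zero) = branch(5,empty,zero).
Bind Y := h(L); substituting into the one remaining equation that mentions Y gives: node(node(M,5),S) = node(node(e,5),h(h(L))).
Decompose node/2: node(M,5) = node(e,5),  S = h(h(L)).
Decompose node/2: M = e,  5 = 5.
Bind M := e; substituting into the one remaining equation that mentions M gives: node(h(node(h(e),5)),h(node(e,zero))) = node(h(node(Q,5)),h(node(e,zero))). Substituting into the earlier binding gives Y1 := node(branch(L,e,Q),node(L,zero)).
Delete trivial equation 5 = 5.
Bind S := h(h(L)); substituting into the one remaining equation that mentions S gives: branch(h(h(e)),h(L),h(Y2)) = branch(h(h(e)),L,h(branch(5,5,h(h(L))))).
Decompose node/2: h(node(h(e),5)) = h(node(Q,5)),  h(node(e,zero)) = h(node(e,zero)).
Decompose h/1: node(h(e),5) = node(Q,5).
Decompose node/2: h(e) = Q,  5 = 5.
Bind Q := h(e); no other remaining equation mentions Q. Substituting into the earlier binding gives Y1 := node(branch(L,e,h(e)),node(L,zero)).
Delete trivial equation 5 = 5.
Delete trivial equation h(node(e,zero)) = h(node(e,zero)).
Decompose branch/3: h(h(e)) = h(h(e)),  h(L) = L,  h(Y2) = h(branch(5,5,h(h(L)))).
Delete trivial equation h(h(e)) = h(h(e)).
Occurs check fails: L occurs in h(L); the equation L = h(L) has no finite solution.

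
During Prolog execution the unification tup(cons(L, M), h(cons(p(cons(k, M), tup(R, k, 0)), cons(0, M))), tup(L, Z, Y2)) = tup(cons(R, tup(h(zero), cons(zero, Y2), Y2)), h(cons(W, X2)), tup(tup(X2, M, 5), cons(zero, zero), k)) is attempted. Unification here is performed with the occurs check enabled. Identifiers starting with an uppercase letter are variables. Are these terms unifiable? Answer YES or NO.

YES

Decompose tup/3: cons(L, M) = cons(R, tup(h(zero), cons(zero, Y2), Y2)),  h(cons(p(cons(k, M), tup(R, k, 0)), cons(0, M))) = h(cons(W, X2)),  tup(L, Z, Y2) = tup(tup(X2, M, 5), cons(zero, zero), k).
Decompose cons/2: L = R,  M = tup(h(zero), cons(zero, Y2), Y2).
Bind L := R; substituting into the one remaining equation that mentions L gives: tup(R, Z, Y2) = tup(tup(X2, M, 5), cons(zero, zero), k).
Bind M := tup(h(zero), cons(zero, Y2), Y2); substituting into the remaining equations gives: h(cons(p(cons(k, tup(h(zero), cons(zero, Y2), Y2)), tup(R, k, 0)), cons(0, tup(h(zero), cons(zero, Y2), Y2)))) = h(cons(W, X2)),  tup(R, Z, Y2) = tup(tup(X2, tup(h(zero), cons(zero, Y2), Y2), 5), cons(zero, zero), k).
Decompose h/1: cons(p(cons(k, tup(h(zero), cons(zero, Y2), Y2)), tup(R, k, 0)), cons(0, tup(h(zero), cons(zero, Y2), Y2))) = cons(W, X2).
Decompose cons/2: p(cons(k, tup(h(zero), cons(zero, Y2), Y2)), tup(R, k, 0)) = W,  cons(0, tup(h(zero), cons(zero, Y2), Y2)) = X2.
Bind W := p(cons(k, tup(h(zero), cons(zero, Y2), Y2)), tup(R, k, 0)); no other remaining equation mentions W.
Bind X2 := cons(0, tup(h(zero), cons(zero, Y2), Y2)); substituting into the remaining equation gives: tup(R, Z, Y2) = tup(tup(cons(0, tup(h(zero), cons(zero, Y2), Y2)), tup(h(zero), cons(zero, Y2), Y2), 5), cons(zero, zero), k).
Decompose tup/3: R = tup(cons(0, tup(h(zero), cons(zero, Y2), Y2)), tup(h(zero), cons(zero, Y2), Y2), 5),  Z = cons(zero, zero),  Y2 = k.
Bind R := tup(cons(0, tup(h(zero), cons(zero, Y2), Y2)), tup(h(zero), cons(zero, Y2), Y2), 5); no other remaining equation mentions R. Substituting into the earlier bindings gives L := tup(cons(0, tup(h(zero), cons(zero, Y2), Y2)), tup(h(zero), cons(zero, Y2), Y2), 5), W := p(cons(k, tup(h(zero), cons(zero, Y2), Y2)), tup(tup(cons(0, tup(h(zero), cons(zero, Y2), Y2)), tup(h(zero), cons(zero, Y2), Y2), 5), k, 0)).
Bind Z := cons(zero, zero); no other remaining equation mentions Z.
Bind Y2 := k. Substituting into the earlier bindings gives L := tup(cons(0, tup(h(zero), cons(zero, k), k)), tup(h(zero), cons(zero, k), k), 5), M := tup(h(zero), cons(zero, k), k), W := p(cons(k, tup(h(zero), cons(zero, k), k)), tup(tup(cons(0, tup(h(zero), cons(zero, k), k)), tup(h(zero), cons(zero, k), k), 5), k, 0)), X2 := cons(0, tup(h(zero), cons(zero, k), k)), R := tup(cons(0, tup(h(zero), cons(zero, k), k)), tup(h(zero), cons(zero, k), k), 5).
No equations remain and no clash or occurs-check failure arose, so a unifier exists.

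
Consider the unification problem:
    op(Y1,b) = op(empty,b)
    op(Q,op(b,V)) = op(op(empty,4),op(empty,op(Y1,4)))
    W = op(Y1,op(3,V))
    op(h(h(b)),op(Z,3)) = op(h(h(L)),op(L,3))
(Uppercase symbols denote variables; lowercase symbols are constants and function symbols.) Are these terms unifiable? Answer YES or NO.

Decompose op/2: Y1 = empty,  b = b.
Bind Y1 := empty; substituting into the 2 remaining equations that mention Y1 gives: op(Q,op(b,V)) = op(op(empty,4),op(empty,op(empty,4))),  W = op(empty,op(3,V)).
Delete trivial equation b = b.
Decompose op/2: Q = op(empty,4),  op(b,V) = op(empty,op(empty,4)).
Bind Q := op(empty,4); no other remaining equation mentions Q.
Decompose op/2: b = empty,  V = op(empty,4).
Clash: constants b and empty differ; no unifier exists.

NO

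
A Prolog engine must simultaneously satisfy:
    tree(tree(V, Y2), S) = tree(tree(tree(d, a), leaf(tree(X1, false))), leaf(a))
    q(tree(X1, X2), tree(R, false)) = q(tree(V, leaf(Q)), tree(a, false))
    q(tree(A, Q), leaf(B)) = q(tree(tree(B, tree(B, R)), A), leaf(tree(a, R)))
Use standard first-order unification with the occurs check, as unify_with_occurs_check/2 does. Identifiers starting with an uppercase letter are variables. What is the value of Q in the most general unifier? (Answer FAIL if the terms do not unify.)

Decompose tree/2: tree(V, Y2) = tree(tree(d, a), leaf(tree(X1, false))),  S = leaf(a).
Decompose tree/2: V = tree(d, a),  Y2 = leaf(tree(X1, false)).
Bind V := tree(d, a); substituting into the one remaining equation that mentions V gives: q(tree(X1, X2), tree(R, false)) = q(tree(tree(d, a), leaf(Q)), tree(a, false)).
Bind Y2 := leaf(tree(X1, false)); no other remaining equation mentions Y2.
Bind S := leaf(a); no other remaining equation mentions S.
Decompose q/2: tree(X1, X2) = tree(tree(d, a), leaf(Q)),  tree(R, false) = tree(a, false).
Decompose tree/2: X1 = tree(d, a),  X2 = leaf(Q).
Bind X1 := tree(d, a); no other remaining equation mentions X1. Substituting into the earlier binding gives Y2 := leaf(tree(tree(d, a), false)).
Bind X2 := leaf(Q); no other remaining equation mentions X2.
Decompose tree/2: R = a,  false = false.
Bind R := a; substituting into the one remaining equation that mentions R gives: q(tree(A, Q), leaf(B)) = q(tree(tree(B, tree(B, a)), A), leaf(tree(a, a))).
Delete trivial equation false = false.
Decompose q/2: tree(A, Q) = tree(tree(B, tree(B, a)), A),  leaf(B) = leaf(tree(a, a)).
Decompose tree/2: A = tree(B, tree(B, a)),  Q = A.
Bind A := tree(B, tree(B, a)); substituting into the one remaining equation that mentions A gives: Q = tree(B, tree(B, a)).
Bind Q := tree(B, tree(B, a)); no other remaining equation mentions Q. Substituting into the earlier binding gives X2 := leaf(tree(B, tree(B, a))).
Decompose leaf/1: B = tree(a, a).
Bind B := tree(a, a). Substituting into the earlier bindings gives X2 := leaf(tree(tree(a, a), tree(tree(a, a), a))), A := tree(tree(a, a), tree(tree(a, a), a)), Q := tree(tree(a, a), tree(tree(a, a), a)).
MGU = { V -> tree(d, a), Y2 -> leaf(tree(tree(d, a), false)), S -> leaf(a), X1 -> tree(d, a), X2 -> leaf(tree(tree(a, a), tree(tree(a, a), a))), R -> a, A -> tree(tree(a, a), tree(tree(a, a), a)), Q -> tree(tree(a, a), tree(tree(a, a), a)), B -> tree(a, a) }, so Q -> tree(tree(a, a), tree(tree(a, a), a)).

tree(tree(a, a), tree(tree(a, a), a))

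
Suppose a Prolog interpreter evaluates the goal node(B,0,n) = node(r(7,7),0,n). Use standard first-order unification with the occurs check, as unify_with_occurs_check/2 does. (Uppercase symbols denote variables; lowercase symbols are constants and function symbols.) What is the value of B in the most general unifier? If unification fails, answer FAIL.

Decompose node/3: B = r(7,7),  0 = 0,  n = n.
Bind B := r(7,7); no other remaining equation mentions B.
Delete trivial equation 0 = 0.
Delete trivial equation n = n.
MGU = { B = r(7,7) }, so B = r(7,7).

r(7,7)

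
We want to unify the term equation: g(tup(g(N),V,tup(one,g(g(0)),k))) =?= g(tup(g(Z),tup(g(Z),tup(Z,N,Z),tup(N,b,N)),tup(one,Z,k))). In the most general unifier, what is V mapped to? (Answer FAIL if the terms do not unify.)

Decompose g/1: tup(g(N),V,tup(one,g(g(0)),k)) =?= tup(g(Z),tup(g(Z),tup(Z,N,Z),tup(N,b,N)),tup(one,Z,k)).
Decompose tup/3: g(N) =?= g(Z),  V =?= tup(g(Z),tup(Z,N,Z),tup(N,b,N)),  tup(one,g(g(0)),k) =?= tup(one,Z,k).
Decompose g/1: N =?= Z.
Bind N := Z; substituting into the one remaining equation that mentions N gives: V =?= tup(g(Z),tup(Z,Z,Z),tup(Z,b,Z)).
Bind V := tup(g(Z),tup(Z,Z,Z),tup(Z,b,Z)); no other remaining equation mentions V.
Decompose tup/3: one =?= one,  g(g(0)) =?= Z,  k =?= k.
Delete trivial equation one =?= one.
Bind Z := g(g(0)); no other remaining equation mentions Z. Substituting into the earlier bindings gives N := g(g(0)), V := tup(g(g(g(0))),tup(g(g(0)),g(g(0)),g(g(0))),tup(g(g(0)),b,g(g(0)))).
Delete trivial equation k =?= k.
MGU = { N -> g(g(0)), V -> tup(g(g(g(0))),tup(g(g(0)),g(g(0)),g(g(0))),tup(g(g(0)),b,g(g(0)))), Z -> g(g(0)) }, so V -> tup(g(g(g(0))),tup(g(g(0)),g(g(0)),g(g(0))),tup(g(g(0)),b,g(g(0)))).

tup(g(g(g(0))),tup(g(g(0)),g(g(0)),g(g(0))),tup(g(g(0)),b,g(g(0))))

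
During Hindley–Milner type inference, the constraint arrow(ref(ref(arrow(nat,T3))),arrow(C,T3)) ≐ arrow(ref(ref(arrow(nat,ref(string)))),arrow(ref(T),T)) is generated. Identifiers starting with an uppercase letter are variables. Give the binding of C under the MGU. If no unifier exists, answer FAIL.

Decompose arrow/2: ref(ref(arrow(nat,T3))) ≐ ref(ref(arrow(nat,ref(string)))),  arrow(C,T3) ≐ arrow(ref(T),T).
Decompose ref/1: ref(arrow(nat,T3)) ≐ ref(arrow(nat,ref(string))).
Decompose ref/1: arrow(nat,T3) ≐ arrow(nat,ref(string)).
Decompose arrow/2: nat ≐ nat,  T3 ≐ ref(string).
Delete trivial equation nat ≐ nat.
Bind T3 := ref(string); substituting into the remaining equation gives: arrow(C,ref(string)) ≐ arrow(ref(T),T).
Decompose arrow/2: C ≐ ref(T),  ref(string) ≐ T.
Bind C := ref(T); no other remaining equation mentions C.
Bind T := ref(string). Substituting into the earlier binding gives C := ref(ref(string)).
MGU = { T3 ↦ ref(string), C ↦ ref(ref(string)), T ↦ ref(string) }, so C ↦ ref(ref(string)).

ref(ref(string))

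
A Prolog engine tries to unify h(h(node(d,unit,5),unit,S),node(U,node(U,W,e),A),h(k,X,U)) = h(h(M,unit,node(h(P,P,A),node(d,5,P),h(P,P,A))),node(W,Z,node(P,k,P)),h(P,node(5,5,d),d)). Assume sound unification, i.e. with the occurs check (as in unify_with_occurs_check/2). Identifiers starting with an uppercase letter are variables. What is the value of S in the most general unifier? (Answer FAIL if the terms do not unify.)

node(h(k,k,node(k,k,k)),node(d,5,k),h(k,k,node(k,k,k)))

Decompose h/3: h(node(d,unit,5),unit,S) = h(M,unit,node(h(P,P,A),node(d,5,P),h(P,P,A))),  node(U,node(U,W,e),A) = node(W,Z,node(P,k,P)),  h(k,X,U) = h(P,node(5,5,d),d).
Decompose h/3: node(d,unit,5) = M,  unit = unit,  S = node(h(P,P,A),node(d,5,P),h(P,P,A)).
Bind M := node(d,unit,5); no other remaining equation mentions M.
Delete trivial equation unit = unit.
Bind S := node(h(P,P,A),node(d,5,P),h(P,P,A)); no other remaining equation mentions S.
Decompose node/3: U = W,  node(U,W,e) = Z,  A = node(P,k,P).
Bind U := W; substituting into the 2 remaining equations that mention U gives: node(W,W,e) = Z,  h(k,X,W) = h(P,node(5,5,d),d).
Bind Z := node(W,W,e); no other remaining equation mentions Z.
Bind A := node(P,k,P); no other remaining equation mentions A. Substituting into the earlier binding gives S := node(h(P,P,node(P,k,P)),node(d,5,P),h(P,P,node(P,k,P))).
Decompose h/3: k = P,  X = node(5,5,d),  W = d.
Bind P := k; no other remaining equation mentions P. Substituting into the earlier bindings gives S := node(h(k,k,node(k,k,k)),node(d,5,k),h(k,k,node(k,k,k))), A := node(k,k,k).
Bind X := node(5,5,d); no other remaining equation mentions X.
Bind W := d. Substituting into the earlier bindings gives U := d, Z := node(d,d,e).
MGU = { M -> node(d,unit,5), S -> node(h(k,k,node(k,k,k)),node(d,5,k),h(k,k,node(k,k,k))), U -> d, Z -> node(d,d,e), A -> node(k,k,k), P -> k, X -> node(5,5,d), W -> d }, so S -> node(h(k,k,node(k,k,k)),node(d,5,k),h(k,k,node(k,k,k))).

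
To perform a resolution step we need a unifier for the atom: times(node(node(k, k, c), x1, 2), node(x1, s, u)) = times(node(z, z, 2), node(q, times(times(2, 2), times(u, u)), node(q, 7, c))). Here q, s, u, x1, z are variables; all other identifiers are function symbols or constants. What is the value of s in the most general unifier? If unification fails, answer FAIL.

times(times(2, 2), times(node(node(k, k, c), 7, c), node(node(k, k, c), 7, c)))

Decompose times/2: node(node(k, k, c), x1, 2) = node(z, z, 2),  node(x1, s, u) = node(q, times(times(2, 2), times(u, u)), node(q, 7, c)).
Decompose node/3: node(k, k, c) = z,  x1 = z,  2 = 2.
Bind z := node(k, k, c); substituting into the one remaining equation that mentions z gives: x1 = node(k, k, c).
Bind x1 := node(k, k, c); substituting into the one remaining equation that mentions x1 gives: node(node(k, k, c), s, u) = node(q, times(times(2, 2), times(u, u)), node(q, 7, c)).
Delete trivial equation 2 = 2.
Decompose node/3: node(k, k, c) = q,  s = times(times(2, 2), times(u, u)),  u = node(q, 7, c).
Bind q := node(k, k, c); substituting into the one remaining equation that mentions q gives: u = node(node(k, k, c), 7, c).
Bind s := times(times(2, 2), times(u, u)); no other remaining equation mentions s.
Bind u := node(node(k, k, c), 7, c). Substituting into the earlier binding gives s := times(times(2, 2), times(node(node(k, k, c), 7, c), node(node(k, k, c), 7, c))).
MGU = { z ↦ node(k, k, c), x1 ↦ node(k, k, c), q ↦ node(k, k, c), s ↦ times(times(2, 2), times(node(node(k, k, c), 7, c), node(node(k, k, c), 7, c))), u ↦ node(node(k, k, c), 7, c) }, so s ↦ times(times(2, 2), times(node(node(k, k, c), 7, c), node(node(k, k, c), 7, c))).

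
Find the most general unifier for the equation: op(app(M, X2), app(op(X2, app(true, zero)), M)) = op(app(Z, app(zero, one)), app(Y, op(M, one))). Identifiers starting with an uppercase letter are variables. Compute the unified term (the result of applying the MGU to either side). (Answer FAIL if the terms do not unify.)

Decompose op/2: app(M, X2) = app(Z, app(zero, one)),  app(op(X2, app(true, zero)), M) = app(Y, op(M, one)).
Decompose app/2: M = Z,  X2 = app(zero, one).
Bind M := Z; substituting into the one remaining equation that mentions M gives: app(op(X2, app(true, zero)), Z) = app(Y, op(Z, one)).
Bind X2 := app(zero, one); substituting into the remaining equation gives: app(op(app(zero, one), app(true, zero)), Z) = app(Y, op(Z, one)).
Decompose app/2: op(app(zero, one), app(true, zero)) = Y,  Z = op(Z, one).
Bind Y := op(app(zero, one), app(true, zero)); no other remaining equation mentions Y.
Occurs check fails: Z occurs in op(Z, one); the equation Z = op(Z, one) has no finite solution.

FAIL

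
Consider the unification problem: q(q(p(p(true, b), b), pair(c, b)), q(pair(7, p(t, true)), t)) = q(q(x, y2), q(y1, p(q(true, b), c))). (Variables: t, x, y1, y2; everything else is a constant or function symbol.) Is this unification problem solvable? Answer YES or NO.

YES

Decompose q/2: q(p(p(true, b), b), pair(c, b)) = q(x, y2),  q(pair(7, p(t, true)), t) = q(y1, p(q(true, b), c)).
Decompose q/2: p(p(true, b), b) = x,  pair(c, b) = y2.
Bind x := p(p(true, b), b); no other remaining equation mentions x.
Bind y2 := pair(c, b); no other remaining equation mentions y2.
Decompose q/2: pair(7, p(t, true)) = y1,  t = p(q(true, b), c).
Bind y1 := pair(7, p(t, true)); no other remaining equation mentions y1.
Bind t := p(q(true, b), c). Substituting into the earlier binding gives y1 := pair(7, p(p(q(true, b), c), true)).
No equations remain and no clash or occurs-check failure arose, so a unifier exists.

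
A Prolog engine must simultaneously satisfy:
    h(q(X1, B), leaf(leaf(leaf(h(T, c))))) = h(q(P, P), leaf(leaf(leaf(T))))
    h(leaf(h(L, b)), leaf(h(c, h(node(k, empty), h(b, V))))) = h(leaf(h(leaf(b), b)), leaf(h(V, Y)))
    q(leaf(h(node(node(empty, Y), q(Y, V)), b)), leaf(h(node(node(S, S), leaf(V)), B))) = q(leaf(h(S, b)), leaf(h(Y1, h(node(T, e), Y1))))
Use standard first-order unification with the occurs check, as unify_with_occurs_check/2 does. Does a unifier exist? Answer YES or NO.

NO

Decompose h/2: q(X1, B) = q(P, P),  leaf(leaf(leaf(h(T, c)))) = leaf(leaf(leaf(T))).
Decompose q/2: X1 = P,  B = P.
Bind X1 := P; no other remaining equation mentions X1.
Bind B := P; substituting into the one remaining equation that mentions B gives: q(leaf(h(node(node(empty, Y), q(Y, V)), b)), leaf(h(node(node(S, S), leaf(V)), P))) = q(leaf(h(S, b)), leaf(h(Y1, h(node(T, e), Y1)))).
Decompose leaf/1: leaf(leaf(h(T, c))) = leaf(leaf(T)).
Decompose leaf/1: leaf(h(T, c)) = leaf(T).
Decompose leaf/1: h(T, c) = T.
Occurs check fails: T occurs in h(T, c); the equation T = h(T, c) has no finite solution.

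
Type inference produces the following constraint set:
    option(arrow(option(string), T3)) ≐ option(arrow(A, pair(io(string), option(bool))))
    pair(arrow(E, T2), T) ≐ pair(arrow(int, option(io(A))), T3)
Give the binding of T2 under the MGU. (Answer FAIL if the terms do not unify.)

option(io(option(string)))

Decompose option/1: arrow(option(string), T3) ≐ arrow(A, pair(io(string), option(bool))).
Decompose arrow/2: option(string) ≐ A,  T3 ≐ pair(io(string), option(bool)).
Bind A := option(string); substituting into the one remaining equation that mentions A gives: pair(arrow(E, T2), T) ≐ pair(arrow(int, option(io(option(string)))), T3).
Bind T3 := pair(io(string), option(bool)); substituting into the remaining equation gives: pair(arrow(E, T2), T) ≐ pair(arrow(int, option(io(option(string)))), pair(io(string), option(bool))).
Decompose pair/2: arrow(E, T2) ≐ arrow(int, option(io(option(string)))),  T ≐ pair(io(string), option(bool)).
Decompose arrow/2: E ≐ int,  T2 ≐ option(io(option(string))).
Bind E := int; no other remaining equation mentions E.
Bind T2 := option(io(option(string))); no other remaining equation mentions T2.
Bind T := pair(io(string), option(bool)).
MGU = { A ↦ option(string), T3 ↦ pair(io(string), option(bool)), E ↦ int, T2 ↦ option(io(option(string))), T ↦ pair(io(string), option(bool)) }, so T2 ↦ option(io(option(string))).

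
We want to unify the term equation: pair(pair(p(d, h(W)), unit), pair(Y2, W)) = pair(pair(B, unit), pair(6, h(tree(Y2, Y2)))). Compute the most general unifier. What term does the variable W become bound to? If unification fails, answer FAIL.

h(tree(6, 6))

Decompose pair/2: pair(p(d, h(W)), unit) = pair(B, unit),  pair(Y2, W) = pair(6, h(tree(Y2, Y2))).
Decompose pair/2: p(d, h(W)) = B,  unit = unit.
Bind B := p(d, h(W)); no other remaining equation mentions B.
Delete trivial equation unit = unit.
Decompose pair/2: Y2 = 6,  W = h(tree(Y2, Y2)).
Bind Y2 := 6; substituting into the remaining equation gives: W = h(tree(6, 6)).
Bind W := h(tree(6, 6)). Substituting into the earlier binding gives B := p(d, h(h(tree(6, 6)))).
MGU = { B := p(d, h(h(tree(6, 6)))), Y2 := 6, W := h(tree(6, 6)) }, so W := h(tree(6, 6)).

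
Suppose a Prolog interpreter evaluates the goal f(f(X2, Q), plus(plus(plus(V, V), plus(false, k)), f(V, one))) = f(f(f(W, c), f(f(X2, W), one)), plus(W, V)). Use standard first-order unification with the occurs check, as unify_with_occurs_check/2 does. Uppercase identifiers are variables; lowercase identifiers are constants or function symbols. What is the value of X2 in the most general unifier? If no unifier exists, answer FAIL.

FAIL

Decompose f/2: f(X2, Q) = f(f(W, c), f(f(X2, W), one)),  plus(plus(plus(V, V), plus(false, k)), f(V, one)) = plus(W, V).
Decompose f/2: X2 = f(W, c),  Q = f(f(X2, W), one).
Bind X2 := f(W, c); substituting into the one remaining equation that mentions X2 gives: Q = f(f(f(W, c), W), one).
Bind Q := f(f(f(W, c), W), one); no other remaining equation mentions Q.
Decompose plus/2: plus(plus(V, V), plus(false, k)) = W,  f(V, one) = V.
Bind W := plus(plus(V, V), plus(false, k)); no other remaining equation mentions W. Substituting into the earlier bindings gives X2 := f(plus(plus(V, V), plus(false, k)), c), Q := f(f(f(plus(plus(V, V), plus(false, k)), c), plus(plus(V, V), plus(false, k))), one).
Occurs check fails: V occurs in f(V, one); the equation V = f(V, one) has no finite solution.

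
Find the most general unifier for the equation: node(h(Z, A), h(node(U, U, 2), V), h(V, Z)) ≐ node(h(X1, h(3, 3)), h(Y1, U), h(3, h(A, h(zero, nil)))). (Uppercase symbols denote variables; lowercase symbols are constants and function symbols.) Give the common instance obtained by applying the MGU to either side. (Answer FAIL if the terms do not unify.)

Decompose node/3: h(Z, A) ≐ h(X1, h(3, 3)),  h(node(U, U, 2), V) ≐ h(Y1, U),  h(V, Z) ≐ h(3, h(A, h(zero, nil))).
Decompose h/2: Z ≐ X1,  A ≐ h(3, 3).
Bind Z := X1; substituting into the one remaining equation that mentions Z gives: h(V, X1) ≐ h(3, h(A, h(zero, nil))).
Bind A := h(3, 3); substituting into the one remaining equation that mentions A gives: h(V, X1) ≐ h(3, h(h(3, 3), h(zero, nil))).
Decompose h/2: node(U, U, 2) ≐ Y1,  V ≐ U.
Bind Y1 := node(U, U, 2); no other remaining equation mentions Y1.
Bind V := U; substituting into the remaining equation gives: h(U, X1) ≐ h(3, h(h(3, 3), h(zero, nil))).
Decompose h/2: U ≐ 3,  X1 ≐ h(h(3, 3), h(zero, nil)).
Bind U := 3; no other remaining equation mentions U. Substituting into the earlier bindings gives Y1 := node(3, 3, 2), V := 3.
Bind X1 := h(h(3, 3), h(zero, nil)). Substituting into the earlier binding gives Z := h(h(3, 3), h(zero, nil)).
Applying the MGU to either side gives node(h(h(h(3, 3), h(zero, nil)), h(3, 3)), h(node(3, 3, 2), 3), h(3, h(h(3, 3), h(zero, nil)))).

node(h(h(h(3, 3), h(zero, nil)), h(3, 3)), h(node(3, 3, 2), 3), h(3, h(h(3, 3), h(zero, nil))))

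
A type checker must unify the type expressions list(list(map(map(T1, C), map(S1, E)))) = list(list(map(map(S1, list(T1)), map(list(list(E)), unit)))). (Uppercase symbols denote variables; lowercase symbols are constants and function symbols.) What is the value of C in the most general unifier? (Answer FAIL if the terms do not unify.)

Decompose list/1: list(map(map(T1, C), map(S1, E))) = list(map(map(S1, list(T1)), map(list(list(E)), unit))).
Decompose list/1: map(map(T1, C), map(S1, E)) = map(map(S1, list(T1)), map(list(list(E)), unit)).
Decompose map/2: map(T1, C) = map(S1, list(T1)),  map(S1, E) = map(list(list(E)), unit).
Decompose map/2: T1 = S1,  C = list(T1).
Bind T1 := S1; substituting into the one remaining equation that mentions T1 gives: C = list(S1).
Bind C := list(S1); no other remaining equation mentions C.
Decompose map/2: S1 = list(list(E)),  E = unit.
Bind S1 := list(list(E)); no other remaining equation mentions S1. Substituting into the earlier bindings gives T1 := list(list(E)), C := list(list(list(E))).
Bind E := unit. Substituting into the earlier bindings gives T1 := list(list(unit)), C := list(list(list(unit))), S1 := list(list(unit)).
MGU = { T1 := list(list(unit)), C := list(list(list(unit))), S1 := list(list(unit)), E := unit }, so C := list(list(list(unit))).

list(list(list(unit)))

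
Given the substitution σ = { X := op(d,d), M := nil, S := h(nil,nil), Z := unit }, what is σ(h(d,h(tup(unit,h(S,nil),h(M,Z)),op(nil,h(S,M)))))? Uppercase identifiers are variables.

h(d,h(tup(unit,h(h(nil,nil),nil),h(nil,unit)),op(nil,h(h(nil,nil),nil))))

Replace each occurrence of M with nil.
Replace each occurrence of S with h(nil,nil).
Replace each occurrence of Z with unit.
Result: h(d,h(tup(unit,h(h(nil,nil),nil),h(nil,unit)),op(nil,h(h(nil,nil),nil)))).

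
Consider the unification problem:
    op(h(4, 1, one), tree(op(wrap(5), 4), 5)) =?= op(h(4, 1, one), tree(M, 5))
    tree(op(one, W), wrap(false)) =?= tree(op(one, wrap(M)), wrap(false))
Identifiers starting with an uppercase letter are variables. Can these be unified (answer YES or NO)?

Decompose op/2: h(4, 1, one) =?= h(4, 1, one),  tree(op(wrap(5), 4), 5) =?= tree(M, 5).
Delete trivial equation h(4, 1, one) =?= h(4, 1, one).
Decompose tree/2: op(wrap(5), 4) =?= M,  5 =?= 5.
Bind M := op(wrap(5), 4); substituting into the one remaining equation that mentions M gives: tree(op(one, W), wrap(false)) =?= tree(op(one, wrap(op(wrap(5), 4))), wrap(false)).
Delete trivial equation 5 =?= 5.
Decompose tree/2: op(one, W) =?= op(one, wrap(op(wrap(5), 4))),  wrap(false) =?= wrap(false).
Decompose op/2: one =?= one,  W =?= wrap(op(wrap(5), 4)).
Delete trivial equation one =?= one.
Bind W := wrap(op(wrap(5), 4)); no other remaining equation mentions W.
Delete trivial equation wrap(false) =?= wrap(false).
No equations remain and no clash or occurs-check failure arose, so a unifier exists.

YES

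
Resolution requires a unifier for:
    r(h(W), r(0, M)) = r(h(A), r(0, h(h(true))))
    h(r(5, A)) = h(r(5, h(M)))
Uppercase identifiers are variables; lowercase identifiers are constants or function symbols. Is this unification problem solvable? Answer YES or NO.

Decompose r/2: h(W) = h(A),  r(0, M) = r(0, h(h(true))).
Decompose h/1: W = A.
Bind W := A; no other remaining equation mentions W.
Decompose r/2: 0 = 0,  M = h(h(true)).
Delete trivial equation 0 = 0.
Bind M := h(h(true)); substituting into the remaining equation gives: h(r(5, A)) = h(r(5, h(h(h(true))))).
Decompose h/1: r(5, A) = r(5, h(h(h(true)))).
Decompose r/2: 5 = 5,  A = h(h(h(true))).
Delete trivial equation 5 = 5.
Bind A := h(h(h(true))). Substituting into the earlier binding gives W := h(h(h(true))).
No equations remain and no clash or occurs-check failure arose, so a unifier exists.

YES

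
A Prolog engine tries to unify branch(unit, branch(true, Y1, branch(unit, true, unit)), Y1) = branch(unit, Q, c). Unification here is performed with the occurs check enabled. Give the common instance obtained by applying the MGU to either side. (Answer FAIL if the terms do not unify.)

Decompose branch/3: unit = unit,  branch(true, Y1, branch(unit, true, unit)) = Q,  Y1 = c.
Delete trivial equation unit = unit.
Bind Q := branch(true, Y1, branch(unit, true, unit)); no other remaining equation mentions Q.
Bind Y1 := c. Substituting into the earlier binding gives Q := branch(true, c, branch(unit, true, unit)).
Applying the MGU to either side gives branch(unit, branch(true, c, branch(unit, true, unit)), c).

branch(unit, branch(true, c, branch(unit, true, unit)), c)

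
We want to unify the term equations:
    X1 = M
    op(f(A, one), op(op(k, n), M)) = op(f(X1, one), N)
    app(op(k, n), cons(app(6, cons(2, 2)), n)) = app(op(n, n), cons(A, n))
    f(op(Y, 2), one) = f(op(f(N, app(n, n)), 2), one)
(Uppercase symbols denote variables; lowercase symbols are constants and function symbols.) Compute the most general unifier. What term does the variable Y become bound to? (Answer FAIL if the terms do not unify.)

Bind X1 := M; substituting into the one remaining equation that mentions X1 gives: op(f(A, one), op(op(k, n), M)) = op(f(M, one), N).
Decompose op/2: f(A, one) = f(M, one),  op(op(k, n), M) = N.
Decompose f/2: A = M,  one = one.
Bind A := M; substituting into the one remaining equation that mentions A gives: app(op(k, n), cons(app(6, cons(2, 2)), n)) = app(op(n, n), cons(M, n)).
Delete trivial equation one = one.
Bind N := op(op(k, n), M); substituting into the one remaining equation that mentions N gives: f(op(Y, 2), one) = f(op(f(op(op(k, n), M), app(n, n)), 2), one).
Decompose app/2: op(k, n) = op(n, n),  cons(app(6, cons(2, 2)), n) = cons(M, n).
Decompose op/2: k = n,  n = n.
Clash: constants k and n differ; no unifier exists.

FAIL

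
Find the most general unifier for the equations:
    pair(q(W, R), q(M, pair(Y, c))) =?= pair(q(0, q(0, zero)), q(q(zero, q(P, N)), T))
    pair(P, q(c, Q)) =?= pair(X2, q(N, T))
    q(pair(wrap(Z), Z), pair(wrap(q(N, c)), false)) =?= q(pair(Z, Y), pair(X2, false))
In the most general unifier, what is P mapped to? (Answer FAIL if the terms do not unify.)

FAIL

Decompose pair/2: q(W, R) =?= q(0, q(0, zero)),  q(M, pair(Y, c)) =?= q(q(zero, q(P, N)), T).
Decompose q/2: W =?= 0,  R =?= q(0, zero).
Bind W := 0; no other remaining equation mentions W.
Bind R := q(0, zero); no other remaining equation mentions R.
Decompose q/2: M =?= q(zero, q(P, N)),  pair(Y, c) =?= T.
Bind M := q(zero, q(P, N)); no other remaining equation mentions M.
Bind T := pair(Y, c); substituting into the one remaining equation that mentions T gives: pair(P, q(c, Q)) =?= pair(X2, q(N, pair(Y, c))).
Decompose pair/2: P =?= X2,  q(c, Q) =?= q(N, pair(Y, c)).
Bind P := X2; no other remaining equation mentions P. Substituting into the earlier binding gives M := q(zero, q(X2, N)).
Decompose q/2: c =?= N,  Q =?= pair(Y, c).
Bind N := c; substituting into the one remaining equation that mentions N gives: q(pair(wrap(Z), Z), pair(wrap(q(c, c)), false)) =?= q(pair(Z, Y), pair(X2, false)). Substituting into the earlier binding gives M := q(zero, q(X2, c)).
Bind Q := pair(Y, c); no other remaining equation mentions Q.
Decompose q/2: pair(wrap(Z), Z) =?= pair(Z, Y),  pair(wrap(q(c, c)), false) =?= pair(X2, false).
Decompose pair/2: wrap(Z) =?= Z,  Z =?= Y.
Occurs check fails: Z occurs in wrap(Z); the equation Z =?= wrap(Z) has no finite solution.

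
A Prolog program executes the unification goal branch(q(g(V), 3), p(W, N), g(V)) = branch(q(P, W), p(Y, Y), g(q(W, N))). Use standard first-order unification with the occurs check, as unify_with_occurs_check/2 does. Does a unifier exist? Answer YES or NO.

YES

Decompose branch/3: q(g(V), 3) = q(P, W),  p(W, N) = p(Y, Y),  g(V) = g(q(W, N)).
Decompose q/2: g(V) = P,  3 = W.
Bind P := g(V); no other remaining equation mentions P.
Bind W := 3; substituting into the remaining equations gives: p(3, N) = p(Y, Y),  g(V) = g(q(3, N)).
Decompose p/2: 3 = Y,  N = Y.
Bind Y := 3; substituting into the one remaining equation that mentions Y gives: N = 3.
Bind N := 3; substituting into the remaining equation gives: g(V) = g(q(3, 3)).
Decompose g/1: V = q(3, 3).
Bind V := q(3, 3). Substituting into the earlier binding gives P := g(q(3, 3)).
No equations remain and no clash or occurs-check failure arose, so a unifier exists.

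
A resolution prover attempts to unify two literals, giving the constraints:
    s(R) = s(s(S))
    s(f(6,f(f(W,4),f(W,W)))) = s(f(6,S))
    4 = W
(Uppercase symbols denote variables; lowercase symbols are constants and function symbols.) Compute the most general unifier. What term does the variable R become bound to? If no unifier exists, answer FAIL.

s(f(f(4,4),f(4,4)))

Decompose s/1: R = s(S).
Bind R := s(S); no other remaining equation mentions R.
Decompose s/1: f(6,f(f(W,4),f(W,W))) = f(6,S).
Decompose f/2: 6 = 6,  f(f(W,4),f(W,W)) = S.
Delete trivial equation 6 = 6.
Bind S := f(f(W,4),f(W,W)); no other remaining equation mentions S. Substituting into the earlier binding gives R := s(f(f(W,4),f(W,W))).
Bind W := 4. Substituting into the earlier bindings gives R := s(f(f(4,4),f(4,4))), S := f(f(4,4),f(4,4)).
MGU = { R := s(f(f(4,4),f(4,4))), S := f(f(4,4),f(4,4)), W := 4 }, so R := s(f(f(4,4),f(4,4))).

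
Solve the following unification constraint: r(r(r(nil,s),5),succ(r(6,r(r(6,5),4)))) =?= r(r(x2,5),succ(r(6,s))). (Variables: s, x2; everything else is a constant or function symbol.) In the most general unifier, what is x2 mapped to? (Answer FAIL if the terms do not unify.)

Decompose r/2: r(r(nil,s),5) =?= r(x2,5),  succ(r(6,r(r(6,5),4))) =?= succ(r(6,s)).
Decompose r/2: r(nil,s) =?= x2,  5 =?= 5.
Bind x2 := r(nil,s); no other remaining equation mentions x2.
Delete trivial equation 5 =?= 5.
Decompose succ/1: r(6,r(r(6,5),4)) =?= r(6,s).
Decompose r/2: 6 =?= 6,  r(r(6,5),4) =?= s.
Delete trivial equation 6 =?= 6.
Bind s := r(r(6,5),4). Substituting into the earlier binding gives x2 := r(nil,r(r(6,5),4)).
MGU = { x2 -> r(nil,r(r(6,5),4)), s -> r(r(6,5),4) }, so x2 -> r(nil,r(r(6,5),4)).

r(nil,r(r(6,5),4))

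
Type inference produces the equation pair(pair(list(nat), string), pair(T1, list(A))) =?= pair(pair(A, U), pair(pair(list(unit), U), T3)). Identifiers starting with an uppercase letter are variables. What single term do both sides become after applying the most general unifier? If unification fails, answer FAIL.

pair(pair(list(nat), string), pair(pair(list(unit), string), list(list(nat))))

Decompose pair/2: pair(list(nat), string) =?= pair(A, U),  pair(T1, list(A)) =?= pair(pair(list(unit), U), T3).
Decompose pair/2: list(nat) =?= A,  string =?= U.
Bind A := list(nat); substituting into the one remaining equation that mentions A gives: pair(T1, list(list(nat))) =?= pair(pair(list(unit), U), T3).
Bind U := string; substituting into the remaining equation gives: pair(T1, list(list(nat))) =?= pair(pair(list(unit), string), T3).
Decompose pair/2: T1 =?= pair(list(unit), string),  list(list(nat)) =?= T3.
Bind T1 := pair(list(unit), string); no other remaining equation mentions T1.
Bind T3 := list(list(nat)).
Applying the MGU to either side gives pair(pair(list(nat), string), pair(pair(list(unit), string), list(list(nat)))).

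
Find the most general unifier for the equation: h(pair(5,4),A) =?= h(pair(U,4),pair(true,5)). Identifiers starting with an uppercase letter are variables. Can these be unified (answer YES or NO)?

Decompose h/2: pair(5,4) =?= pair(U,4),  A =?= pair(true,5).
Decompose pair/2: 5 =?= U,  4 =?= 4.
Bind U := 5; no other remaining equation mentions U.
Delete trivial equation 4 =?= 4.
Bind A := pair(true,5).
No equations remain and no clash or occurs-check failure arose, so a unifier exists.

YES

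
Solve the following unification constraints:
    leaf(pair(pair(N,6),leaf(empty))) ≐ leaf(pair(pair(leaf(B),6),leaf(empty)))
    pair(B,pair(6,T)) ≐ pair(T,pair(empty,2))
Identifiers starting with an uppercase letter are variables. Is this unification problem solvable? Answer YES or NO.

Decompose leaf/1: pair(pair(N,6),leaf(empty)) ≐ pair(pair(leaf(B),6),leaf(empty)).
Decompose pair/2: pair(N,6) ≐ pair(leaf(B),6),  leaf(empty) ≐ leaf(empty).
Decompose pair/2: N ≐ leaf(B),  6 ≐ 6.
Bind N := leaf(B); no other remaining equation mentions N.
Delete trivial equation 6 ≐ 6.
Delete trivial equation leaf(empty) ≐ leaf(empty).
Decompose pair/2: B ≐ T,  pair(6,T) ≐ pair(empty,2).
Bind B := T; no other remaining equation mentions B. Substituting into the earlier binding gives N := leaf(T).
Decompose pair/2: 6 ≐ empty,  T ≐ 2.
Clash: constants 6 and empty differ; no unifier exists.

NO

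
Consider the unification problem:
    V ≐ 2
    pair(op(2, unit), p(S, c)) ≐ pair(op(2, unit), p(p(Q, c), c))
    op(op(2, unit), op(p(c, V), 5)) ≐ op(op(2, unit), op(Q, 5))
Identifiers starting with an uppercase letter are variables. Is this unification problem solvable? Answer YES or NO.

YES

Bind V := 2; substituting into the one remaining equation that mentions V gives: op(op(2, unit), op(p(c, 2), 5)) ≐ op(op(2, unit), op(Q, 5)).
Decompose pair/2: op(2, unit) ≐ op(2, unit),  p(S, c) ≐ p(p(Q, c), c).
Delete trivial equation op(2, unit) ≐ op(2, unit).
Decompose p/2: S ≐ p(Q, c),  c ≐ c.
Bind S := p(Q, c); no other remaining equation mentions S.
Delete trivial equation c ≐ c.
Decompose op/2: op(2, unit) ≐ op(2, unit),  op(p(c, 2), 5) ≐ op(Q, 5).
Delete trivial equation op(2, unit) ≐ op(2, unit).
Decompose op/2: p(c, 2) ≐ Q,  5 ≐ 5.
Bind Q := p(c, 2); no other remaining equation mentions Q. Substituting into the earlier binding gives S := p(p(c, 2), c).
Delete trivial equation 5 ≐ 5.
No equations remain and no clash or occurs-check failure arose, so a unifier exists.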